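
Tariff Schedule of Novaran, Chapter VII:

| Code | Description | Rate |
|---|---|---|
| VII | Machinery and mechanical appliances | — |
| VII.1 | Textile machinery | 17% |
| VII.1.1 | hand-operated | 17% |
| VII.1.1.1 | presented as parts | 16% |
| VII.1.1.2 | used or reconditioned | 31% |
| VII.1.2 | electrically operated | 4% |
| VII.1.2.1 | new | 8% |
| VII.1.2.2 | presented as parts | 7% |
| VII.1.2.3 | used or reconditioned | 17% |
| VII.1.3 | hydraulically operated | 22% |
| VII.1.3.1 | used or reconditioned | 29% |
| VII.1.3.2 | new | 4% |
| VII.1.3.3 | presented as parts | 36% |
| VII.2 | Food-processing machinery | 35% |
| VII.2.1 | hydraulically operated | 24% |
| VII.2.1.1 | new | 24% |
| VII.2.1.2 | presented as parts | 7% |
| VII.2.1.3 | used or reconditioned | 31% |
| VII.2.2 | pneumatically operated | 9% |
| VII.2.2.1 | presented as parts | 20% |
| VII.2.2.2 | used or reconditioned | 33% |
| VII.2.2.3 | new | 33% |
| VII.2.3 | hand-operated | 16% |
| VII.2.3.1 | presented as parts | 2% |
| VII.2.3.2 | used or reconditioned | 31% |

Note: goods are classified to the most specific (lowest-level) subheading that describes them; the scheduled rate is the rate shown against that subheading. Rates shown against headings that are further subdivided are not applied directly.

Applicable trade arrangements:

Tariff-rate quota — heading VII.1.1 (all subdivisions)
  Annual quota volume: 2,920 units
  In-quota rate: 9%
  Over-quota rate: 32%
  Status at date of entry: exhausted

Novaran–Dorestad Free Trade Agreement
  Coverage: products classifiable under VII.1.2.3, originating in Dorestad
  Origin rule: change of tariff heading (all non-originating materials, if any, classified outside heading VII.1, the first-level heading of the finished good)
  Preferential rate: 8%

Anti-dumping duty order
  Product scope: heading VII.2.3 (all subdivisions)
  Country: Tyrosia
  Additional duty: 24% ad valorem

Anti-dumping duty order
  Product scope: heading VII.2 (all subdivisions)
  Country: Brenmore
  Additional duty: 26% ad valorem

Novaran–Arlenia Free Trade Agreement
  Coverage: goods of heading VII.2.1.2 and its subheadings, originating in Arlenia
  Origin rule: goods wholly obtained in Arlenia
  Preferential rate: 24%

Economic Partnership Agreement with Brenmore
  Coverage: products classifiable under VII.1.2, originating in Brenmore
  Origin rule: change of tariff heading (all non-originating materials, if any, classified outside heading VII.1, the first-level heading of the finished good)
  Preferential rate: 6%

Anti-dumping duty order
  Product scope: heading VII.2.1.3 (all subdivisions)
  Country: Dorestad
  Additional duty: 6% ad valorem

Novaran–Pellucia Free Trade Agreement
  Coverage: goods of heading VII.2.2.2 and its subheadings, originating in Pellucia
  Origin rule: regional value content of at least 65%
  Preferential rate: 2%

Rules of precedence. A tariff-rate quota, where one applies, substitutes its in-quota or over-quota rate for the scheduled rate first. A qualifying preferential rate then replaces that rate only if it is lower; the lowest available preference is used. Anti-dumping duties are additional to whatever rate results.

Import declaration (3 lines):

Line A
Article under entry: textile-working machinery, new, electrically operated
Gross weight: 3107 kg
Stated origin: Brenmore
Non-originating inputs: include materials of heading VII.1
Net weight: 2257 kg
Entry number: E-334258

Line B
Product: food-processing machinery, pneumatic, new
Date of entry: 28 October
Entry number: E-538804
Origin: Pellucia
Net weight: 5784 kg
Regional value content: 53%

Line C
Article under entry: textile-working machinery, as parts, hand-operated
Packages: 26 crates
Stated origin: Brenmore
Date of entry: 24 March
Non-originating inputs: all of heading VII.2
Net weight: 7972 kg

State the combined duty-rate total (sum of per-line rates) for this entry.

73%

Line A: textile-working → VII.1; electrically operated → VII.1.2; new → VII.1.2.1. Scheduled 8%. Brenmore agreement on VII.1.2: CTH not met. → 8%.
Line B: food-processing → VII.2; pneumatic → VII.2.2; new → VII.2.2.3. Scheduled 33%. Pellucia agreement on VII.2.2.2: VII.2.2.3 not covered. → 33%.
Line C: textile-working → VII.1; hand-operated → VII.1.1; as parts → VII.1.1.1. Scheduled 16%. quota on VII.1.1 exhausted → over-quota 32%; Brenmore agreement on VII.1.2: VII.1.1.1 not covered. → 32%.
Sum: 8% + 33% + 32% = 73%.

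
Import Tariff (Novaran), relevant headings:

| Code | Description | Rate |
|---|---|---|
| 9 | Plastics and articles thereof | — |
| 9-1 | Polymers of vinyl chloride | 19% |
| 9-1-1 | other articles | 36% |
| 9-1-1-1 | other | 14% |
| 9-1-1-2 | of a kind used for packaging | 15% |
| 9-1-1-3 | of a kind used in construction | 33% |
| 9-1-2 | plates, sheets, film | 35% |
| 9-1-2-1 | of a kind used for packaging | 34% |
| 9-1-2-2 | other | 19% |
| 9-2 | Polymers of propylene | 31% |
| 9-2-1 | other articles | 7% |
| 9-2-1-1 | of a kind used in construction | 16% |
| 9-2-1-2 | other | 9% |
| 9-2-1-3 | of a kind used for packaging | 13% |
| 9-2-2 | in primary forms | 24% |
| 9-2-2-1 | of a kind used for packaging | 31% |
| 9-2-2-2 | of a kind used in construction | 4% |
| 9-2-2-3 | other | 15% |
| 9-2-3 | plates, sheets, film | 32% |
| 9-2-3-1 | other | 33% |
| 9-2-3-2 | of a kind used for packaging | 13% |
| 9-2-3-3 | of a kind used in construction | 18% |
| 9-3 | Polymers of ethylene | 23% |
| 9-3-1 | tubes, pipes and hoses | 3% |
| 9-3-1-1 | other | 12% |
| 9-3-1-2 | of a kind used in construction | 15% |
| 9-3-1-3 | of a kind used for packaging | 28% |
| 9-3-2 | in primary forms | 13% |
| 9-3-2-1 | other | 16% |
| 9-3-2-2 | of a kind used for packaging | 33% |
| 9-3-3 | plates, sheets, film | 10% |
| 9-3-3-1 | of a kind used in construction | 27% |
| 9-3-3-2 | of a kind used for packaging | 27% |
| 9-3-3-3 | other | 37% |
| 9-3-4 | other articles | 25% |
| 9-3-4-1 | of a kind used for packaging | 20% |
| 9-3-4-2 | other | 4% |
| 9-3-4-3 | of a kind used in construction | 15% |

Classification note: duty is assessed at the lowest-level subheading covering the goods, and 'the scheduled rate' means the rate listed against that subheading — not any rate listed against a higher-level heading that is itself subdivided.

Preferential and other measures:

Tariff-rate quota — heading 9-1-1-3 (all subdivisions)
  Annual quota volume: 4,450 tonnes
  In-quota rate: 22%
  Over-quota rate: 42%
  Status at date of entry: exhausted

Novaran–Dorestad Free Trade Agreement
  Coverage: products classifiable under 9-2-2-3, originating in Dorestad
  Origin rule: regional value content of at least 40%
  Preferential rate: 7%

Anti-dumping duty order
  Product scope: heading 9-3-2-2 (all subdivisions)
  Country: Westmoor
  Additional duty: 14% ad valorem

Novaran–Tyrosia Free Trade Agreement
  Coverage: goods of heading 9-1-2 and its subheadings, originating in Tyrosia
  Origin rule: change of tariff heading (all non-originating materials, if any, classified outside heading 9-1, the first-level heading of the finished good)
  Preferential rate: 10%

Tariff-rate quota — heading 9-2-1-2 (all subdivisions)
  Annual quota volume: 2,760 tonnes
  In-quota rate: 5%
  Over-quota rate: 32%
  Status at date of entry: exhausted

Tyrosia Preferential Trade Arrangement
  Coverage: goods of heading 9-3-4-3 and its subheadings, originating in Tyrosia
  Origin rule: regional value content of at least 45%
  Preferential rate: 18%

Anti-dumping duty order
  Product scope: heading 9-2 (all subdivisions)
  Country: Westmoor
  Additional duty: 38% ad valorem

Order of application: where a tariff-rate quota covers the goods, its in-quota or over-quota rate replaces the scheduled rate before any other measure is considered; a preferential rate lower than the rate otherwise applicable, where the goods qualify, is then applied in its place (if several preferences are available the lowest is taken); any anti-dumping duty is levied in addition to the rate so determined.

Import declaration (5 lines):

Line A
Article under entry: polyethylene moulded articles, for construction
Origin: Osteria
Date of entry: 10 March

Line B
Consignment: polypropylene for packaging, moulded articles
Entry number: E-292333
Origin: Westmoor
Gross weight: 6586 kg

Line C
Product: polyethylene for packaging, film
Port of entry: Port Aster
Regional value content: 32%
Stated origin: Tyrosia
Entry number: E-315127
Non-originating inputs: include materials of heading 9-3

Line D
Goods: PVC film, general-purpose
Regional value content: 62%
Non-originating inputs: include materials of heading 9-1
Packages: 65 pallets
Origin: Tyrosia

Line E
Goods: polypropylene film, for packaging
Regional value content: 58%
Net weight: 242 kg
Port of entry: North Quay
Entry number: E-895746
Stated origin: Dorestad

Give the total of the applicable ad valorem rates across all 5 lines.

Line A: polyethylene → 9-3; moulded articles → 9-3-4; for construction → 9-3-4-3. Scheduled 15%. No special measure applies. → 15%.
Line B: polypropylene → 9-2; moulded articles → 9-2-1; for packaging → 9-2-1-3. Scheduled 13%. anti-dumping (Westmoor, 9-2): +38%; total 13% + 38% = 51%. → 51%.
Line C: polyethylene → 9-3; film → 9-3-3; for packaging → 9-3-3-2. Scheduled 27%. Tyrosia agreement on 9-1-2: 9-3-3-2 not covered; Tyrosia agreement on 9-3-4-3: 9-3-3-2 not covered. → 27%.
Line D: PVC → 9-1; film → 9-1-2; general-purpose → 9-1-2-2. Scheduled 19%. Tyrosia agreement on 9-1-2: CTH not met; Tyrosia agreement on 9-3-4-3: 9-1-2-2 not covered. → 19%.
Line E: polypropylene → 9-2; film → 9-2-3; for packaging → 9-2-3-2. Scheduled 13%. Dorestad agreement on 9-2-2-3: 9-2-3-2 not covered. → 13%.
Sum: 15% + 51% + 27% + 19% + 13% = 125%.

125%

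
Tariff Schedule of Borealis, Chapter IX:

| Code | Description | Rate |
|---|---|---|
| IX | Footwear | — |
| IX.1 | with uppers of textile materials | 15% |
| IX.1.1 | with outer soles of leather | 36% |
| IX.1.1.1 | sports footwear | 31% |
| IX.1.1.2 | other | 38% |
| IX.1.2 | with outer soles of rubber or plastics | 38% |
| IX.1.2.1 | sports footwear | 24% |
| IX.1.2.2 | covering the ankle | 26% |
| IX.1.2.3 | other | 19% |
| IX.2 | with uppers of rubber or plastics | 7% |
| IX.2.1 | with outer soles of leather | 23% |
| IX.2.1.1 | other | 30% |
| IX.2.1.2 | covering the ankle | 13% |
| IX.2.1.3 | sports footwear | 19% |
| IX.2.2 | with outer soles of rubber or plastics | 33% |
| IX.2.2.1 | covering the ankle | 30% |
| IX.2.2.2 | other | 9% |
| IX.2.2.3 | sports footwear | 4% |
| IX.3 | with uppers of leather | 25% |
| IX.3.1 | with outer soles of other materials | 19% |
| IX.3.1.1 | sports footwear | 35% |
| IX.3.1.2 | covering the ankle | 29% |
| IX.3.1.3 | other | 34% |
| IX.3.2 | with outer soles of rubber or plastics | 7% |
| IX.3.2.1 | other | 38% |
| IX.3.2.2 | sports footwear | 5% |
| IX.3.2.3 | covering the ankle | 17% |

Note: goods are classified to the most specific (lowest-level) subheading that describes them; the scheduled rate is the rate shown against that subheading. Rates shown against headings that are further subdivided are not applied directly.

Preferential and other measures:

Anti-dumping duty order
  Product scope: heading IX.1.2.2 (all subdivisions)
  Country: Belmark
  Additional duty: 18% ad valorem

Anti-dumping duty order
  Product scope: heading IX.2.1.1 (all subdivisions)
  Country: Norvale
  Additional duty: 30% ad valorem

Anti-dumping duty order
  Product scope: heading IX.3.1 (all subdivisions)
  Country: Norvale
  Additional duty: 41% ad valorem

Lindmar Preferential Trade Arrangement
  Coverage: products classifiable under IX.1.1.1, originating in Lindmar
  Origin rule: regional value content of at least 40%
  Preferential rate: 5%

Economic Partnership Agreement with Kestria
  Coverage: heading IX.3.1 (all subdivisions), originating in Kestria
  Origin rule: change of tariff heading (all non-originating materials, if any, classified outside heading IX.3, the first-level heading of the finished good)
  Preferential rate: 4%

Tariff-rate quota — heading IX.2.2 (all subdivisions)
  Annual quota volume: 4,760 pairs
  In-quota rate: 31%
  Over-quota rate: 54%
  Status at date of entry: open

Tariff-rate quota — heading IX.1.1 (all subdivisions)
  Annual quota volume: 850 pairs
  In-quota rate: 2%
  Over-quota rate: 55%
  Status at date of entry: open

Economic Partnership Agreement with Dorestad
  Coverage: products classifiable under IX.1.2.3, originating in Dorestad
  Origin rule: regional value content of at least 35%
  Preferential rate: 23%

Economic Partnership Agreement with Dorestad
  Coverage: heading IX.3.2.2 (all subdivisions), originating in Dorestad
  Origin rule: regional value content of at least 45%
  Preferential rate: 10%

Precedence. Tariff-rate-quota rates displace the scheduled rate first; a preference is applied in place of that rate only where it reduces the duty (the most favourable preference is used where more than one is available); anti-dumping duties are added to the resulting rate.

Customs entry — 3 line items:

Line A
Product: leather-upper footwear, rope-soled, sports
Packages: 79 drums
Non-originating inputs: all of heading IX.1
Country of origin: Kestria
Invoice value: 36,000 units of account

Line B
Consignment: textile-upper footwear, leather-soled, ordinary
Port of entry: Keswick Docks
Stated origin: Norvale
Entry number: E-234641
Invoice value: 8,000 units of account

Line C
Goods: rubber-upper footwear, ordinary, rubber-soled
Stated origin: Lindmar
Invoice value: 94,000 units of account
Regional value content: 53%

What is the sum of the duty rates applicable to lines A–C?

37%

Line A: leather-upper → IX.3; rope-soled → IX.3.1; sports → IX.3.1.1. Scheduled 35%. Kestria agreement on IX.3.1: CTH met → 4% available; preferential 4%. → 4%.
Line B: textile-upper → IX.1; leather-soled → IX.1.1; ordinary → IX.1.1.2. Scheduled 38%. quota on IX.1.1 open → in-quota 2%. → 2%.
Line C: rubber-upper → IX.2; rubber-soled → IX.2.2; ordinary → IX.2.2.2. Scheduled 9%. quota on IX.2.2 open → in-quota 31%; Lindmar agreement on IX.1.1.1: IX.2.2.2 not covered. → 31%.
Sum: 4% + 2% + 31% = 37%.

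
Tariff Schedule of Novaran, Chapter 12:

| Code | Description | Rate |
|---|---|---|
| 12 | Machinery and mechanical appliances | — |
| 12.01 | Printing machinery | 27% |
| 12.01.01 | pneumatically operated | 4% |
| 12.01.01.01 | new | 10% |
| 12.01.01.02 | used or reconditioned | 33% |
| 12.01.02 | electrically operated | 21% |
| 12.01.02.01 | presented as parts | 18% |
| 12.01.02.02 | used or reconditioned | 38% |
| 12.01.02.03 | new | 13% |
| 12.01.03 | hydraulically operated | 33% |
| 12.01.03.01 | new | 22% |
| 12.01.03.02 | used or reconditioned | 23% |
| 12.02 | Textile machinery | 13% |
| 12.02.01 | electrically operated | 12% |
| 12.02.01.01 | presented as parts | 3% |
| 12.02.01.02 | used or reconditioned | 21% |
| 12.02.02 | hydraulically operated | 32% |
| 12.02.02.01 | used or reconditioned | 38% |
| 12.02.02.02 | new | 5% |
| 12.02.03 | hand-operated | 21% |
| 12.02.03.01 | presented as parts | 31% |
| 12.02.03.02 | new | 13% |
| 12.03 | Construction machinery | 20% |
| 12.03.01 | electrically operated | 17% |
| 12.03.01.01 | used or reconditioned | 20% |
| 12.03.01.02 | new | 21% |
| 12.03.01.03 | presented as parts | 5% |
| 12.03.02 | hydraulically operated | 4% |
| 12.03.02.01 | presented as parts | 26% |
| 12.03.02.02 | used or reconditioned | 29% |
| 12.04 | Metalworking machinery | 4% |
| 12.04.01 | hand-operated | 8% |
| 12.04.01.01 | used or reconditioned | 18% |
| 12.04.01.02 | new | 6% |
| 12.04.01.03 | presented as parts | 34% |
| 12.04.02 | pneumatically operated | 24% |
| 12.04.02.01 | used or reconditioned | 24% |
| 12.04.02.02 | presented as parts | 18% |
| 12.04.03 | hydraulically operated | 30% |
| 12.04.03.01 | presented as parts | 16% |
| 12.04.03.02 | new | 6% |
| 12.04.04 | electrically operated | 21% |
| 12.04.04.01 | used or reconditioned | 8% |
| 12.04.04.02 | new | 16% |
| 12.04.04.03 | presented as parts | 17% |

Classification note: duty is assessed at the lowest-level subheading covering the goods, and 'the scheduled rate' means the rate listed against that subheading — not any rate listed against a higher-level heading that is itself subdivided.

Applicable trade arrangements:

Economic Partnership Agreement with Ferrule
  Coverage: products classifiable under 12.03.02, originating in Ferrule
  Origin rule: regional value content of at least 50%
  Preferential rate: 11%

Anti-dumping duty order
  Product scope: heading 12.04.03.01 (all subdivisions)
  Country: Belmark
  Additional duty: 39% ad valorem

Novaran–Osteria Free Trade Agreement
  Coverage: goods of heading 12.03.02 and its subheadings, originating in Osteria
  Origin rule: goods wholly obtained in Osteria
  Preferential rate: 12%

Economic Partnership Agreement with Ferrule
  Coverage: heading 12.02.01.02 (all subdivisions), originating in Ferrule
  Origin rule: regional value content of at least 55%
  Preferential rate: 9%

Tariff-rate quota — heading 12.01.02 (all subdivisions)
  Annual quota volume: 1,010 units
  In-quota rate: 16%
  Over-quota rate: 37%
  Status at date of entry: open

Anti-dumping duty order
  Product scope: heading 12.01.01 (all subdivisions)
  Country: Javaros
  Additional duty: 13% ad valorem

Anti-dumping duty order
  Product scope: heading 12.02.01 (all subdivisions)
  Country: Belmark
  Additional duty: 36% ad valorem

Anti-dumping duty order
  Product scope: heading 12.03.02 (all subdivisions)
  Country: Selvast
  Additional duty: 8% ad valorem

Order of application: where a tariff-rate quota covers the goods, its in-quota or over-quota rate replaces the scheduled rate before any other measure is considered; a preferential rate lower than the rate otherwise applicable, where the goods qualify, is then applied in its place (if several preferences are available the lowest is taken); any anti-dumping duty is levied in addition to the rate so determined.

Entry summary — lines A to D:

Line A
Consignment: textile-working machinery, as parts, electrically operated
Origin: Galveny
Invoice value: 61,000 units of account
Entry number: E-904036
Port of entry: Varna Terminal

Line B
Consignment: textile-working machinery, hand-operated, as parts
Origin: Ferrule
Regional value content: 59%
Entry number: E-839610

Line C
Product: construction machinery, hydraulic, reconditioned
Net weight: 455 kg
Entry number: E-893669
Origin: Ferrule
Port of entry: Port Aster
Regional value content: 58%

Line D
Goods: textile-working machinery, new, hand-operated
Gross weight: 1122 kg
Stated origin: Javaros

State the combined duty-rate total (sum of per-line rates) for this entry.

Line A: textile-working → 12.02; electrically operated → 12.02.01; as parts → 12.02.01.01. Scheduled 3%. No special measure applies. → 3%.
Line B: textile-working → 12.02; hand-operated → 12.02.03; as parts → 12.02.03.01. Scheduled 31%. Ferrule agreement on 12.03.02: 12.02.03.01 not covered; Ferrule agreement on 12.02.01.02: 12.02.03.01 not covered. → 31%.
Line C: construction → 12.03; hydraulic → 12.03.02; reconditioned → 12.03.02.02. Scheduled 29%. Ferrule agreement on 12.03.02: RVC ≥ 50% → 11% available; Ferrule agreement on 12.02.01.02: 12.03.02.02 not covered; preferential 11%. → 11%.
Line D: textile-working → 12.02; hand-operated → 12.02.03; new → 12.02.03.02. Scheduled 13%. No special measure applies. → 13%.
Sum: 3% + 31% + 11% + 13% = 58%.

58%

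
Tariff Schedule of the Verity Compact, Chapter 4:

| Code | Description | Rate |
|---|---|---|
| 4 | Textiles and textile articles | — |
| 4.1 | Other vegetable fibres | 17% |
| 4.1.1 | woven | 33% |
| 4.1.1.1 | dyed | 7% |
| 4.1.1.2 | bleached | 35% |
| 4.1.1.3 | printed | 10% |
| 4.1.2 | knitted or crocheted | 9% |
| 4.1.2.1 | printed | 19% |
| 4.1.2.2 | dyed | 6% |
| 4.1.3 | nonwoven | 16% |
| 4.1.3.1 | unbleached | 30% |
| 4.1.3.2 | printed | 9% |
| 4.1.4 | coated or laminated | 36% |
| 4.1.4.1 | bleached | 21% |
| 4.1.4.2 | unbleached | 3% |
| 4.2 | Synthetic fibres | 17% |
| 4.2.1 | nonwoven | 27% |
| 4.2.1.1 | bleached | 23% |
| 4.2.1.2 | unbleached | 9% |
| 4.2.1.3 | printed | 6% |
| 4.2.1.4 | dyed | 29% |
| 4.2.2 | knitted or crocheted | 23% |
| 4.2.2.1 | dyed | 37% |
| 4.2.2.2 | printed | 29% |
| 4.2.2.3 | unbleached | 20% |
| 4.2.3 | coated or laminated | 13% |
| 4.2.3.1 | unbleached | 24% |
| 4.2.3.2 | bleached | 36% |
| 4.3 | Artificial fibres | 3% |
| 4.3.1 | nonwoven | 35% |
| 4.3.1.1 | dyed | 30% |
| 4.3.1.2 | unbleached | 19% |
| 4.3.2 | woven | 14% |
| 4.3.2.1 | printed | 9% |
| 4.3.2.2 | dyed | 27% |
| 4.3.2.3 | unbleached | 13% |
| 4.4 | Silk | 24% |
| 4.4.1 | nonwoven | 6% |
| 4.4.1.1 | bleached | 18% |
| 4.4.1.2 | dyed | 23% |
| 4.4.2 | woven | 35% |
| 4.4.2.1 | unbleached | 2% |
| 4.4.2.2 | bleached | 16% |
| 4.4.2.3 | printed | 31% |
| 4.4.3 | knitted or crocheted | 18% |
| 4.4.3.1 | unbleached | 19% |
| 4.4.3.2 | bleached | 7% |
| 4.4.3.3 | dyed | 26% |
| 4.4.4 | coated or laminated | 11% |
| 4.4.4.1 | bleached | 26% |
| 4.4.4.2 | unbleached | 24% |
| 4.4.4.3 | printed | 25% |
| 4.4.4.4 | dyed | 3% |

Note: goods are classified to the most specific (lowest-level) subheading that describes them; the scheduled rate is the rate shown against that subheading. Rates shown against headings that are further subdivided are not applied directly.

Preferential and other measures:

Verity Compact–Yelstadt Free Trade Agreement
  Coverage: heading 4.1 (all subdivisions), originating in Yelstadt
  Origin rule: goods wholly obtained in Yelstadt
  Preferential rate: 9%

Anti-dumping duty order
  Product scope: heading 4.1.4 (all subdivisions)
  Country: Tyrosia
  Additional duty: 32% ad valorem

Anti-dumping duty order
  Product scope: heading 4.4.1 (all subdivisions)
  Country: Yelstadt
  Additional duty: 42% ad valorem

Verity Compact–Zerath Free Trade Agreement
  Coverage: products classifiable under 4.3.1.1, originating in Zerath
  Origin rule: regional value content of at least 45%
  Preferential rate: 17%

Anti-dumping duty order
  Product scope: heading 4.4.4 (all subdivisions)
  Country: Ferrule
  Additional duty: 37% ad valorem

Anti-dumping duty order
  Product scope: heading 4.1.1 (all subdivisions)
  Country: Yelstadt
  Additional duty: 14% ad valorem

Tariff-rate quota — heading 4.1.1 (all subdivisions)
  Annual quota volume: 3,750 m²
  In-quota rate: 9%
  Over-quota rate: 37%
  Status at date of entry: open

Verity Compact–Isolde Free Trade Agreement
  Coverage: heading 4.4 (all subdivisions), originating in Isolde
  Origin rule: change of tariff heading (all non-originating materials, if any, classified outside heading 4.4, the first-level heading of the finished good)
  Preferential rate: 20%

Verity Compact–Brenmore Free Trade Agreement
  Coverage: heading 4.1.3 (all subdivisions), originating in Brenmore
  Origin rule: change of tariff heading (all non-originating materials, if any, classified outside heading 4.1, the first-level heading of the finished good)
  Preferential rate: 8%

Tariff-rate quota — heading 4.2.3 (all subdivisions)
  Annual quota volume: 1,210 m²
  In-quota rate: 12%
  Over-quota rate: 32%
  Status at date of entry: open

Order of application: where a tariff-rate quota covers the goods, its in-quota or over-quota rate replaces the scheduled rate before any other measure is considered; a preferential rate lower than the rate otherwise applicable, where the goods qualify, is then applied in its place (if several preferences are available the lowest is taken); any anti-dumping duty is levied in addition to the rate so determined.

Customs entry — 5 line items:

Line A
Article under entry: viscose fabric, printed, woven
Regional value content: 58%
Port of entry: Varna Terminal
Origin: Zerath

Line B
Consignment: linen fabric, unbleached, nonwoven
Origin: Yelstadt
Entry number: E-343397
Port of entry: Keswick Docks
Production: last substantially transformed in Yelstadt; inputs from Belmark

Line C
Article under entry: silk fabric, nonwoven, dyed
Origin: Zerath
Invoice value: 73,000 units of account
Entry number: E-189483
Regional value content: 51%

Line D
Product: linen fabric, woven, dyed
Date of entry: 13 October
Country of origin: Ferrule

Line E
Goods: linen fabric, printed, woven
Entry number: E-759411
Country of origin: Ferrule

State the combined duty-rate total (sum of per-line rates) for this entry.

80%

Line A: viscose → 4.3; woven → 4.3.2; printed → 4.3.2.1. Scheduled 9%. Zerath agreement on 4.3.1.1: 4.3.2.1 not covered. → 9%.
Line B: linen → 4.1; nonwoven → 4.1.3; unbleached → 4.1.3.1. Scheduled 30%. Yelstadt agreement on 4.1: not wholly obtained. → 30%.
Line C: silk → 4.4; nonwoven → 4.4.1; dyed → 4.4.1.2. Scheduled 23%. Zerath agreement on 4.3.1.1: 4.4.1.2 not covered. → 23%.
Line D: linen → 4.1; woven → 4.1.1; dyed → 4.1.1.1. Scheduled 7%. quota on 4.1.1 open → in-quota 9%. → 9%.
Line E: linen → 4.1; woven → 4.1.1; printed → 4.1.1.3. Scheduled 10%. quota on 4.1.1 open → in-quota 9%. → 9%.
Sum: 9% + 30% + 23% + 9% + 9% = 80%.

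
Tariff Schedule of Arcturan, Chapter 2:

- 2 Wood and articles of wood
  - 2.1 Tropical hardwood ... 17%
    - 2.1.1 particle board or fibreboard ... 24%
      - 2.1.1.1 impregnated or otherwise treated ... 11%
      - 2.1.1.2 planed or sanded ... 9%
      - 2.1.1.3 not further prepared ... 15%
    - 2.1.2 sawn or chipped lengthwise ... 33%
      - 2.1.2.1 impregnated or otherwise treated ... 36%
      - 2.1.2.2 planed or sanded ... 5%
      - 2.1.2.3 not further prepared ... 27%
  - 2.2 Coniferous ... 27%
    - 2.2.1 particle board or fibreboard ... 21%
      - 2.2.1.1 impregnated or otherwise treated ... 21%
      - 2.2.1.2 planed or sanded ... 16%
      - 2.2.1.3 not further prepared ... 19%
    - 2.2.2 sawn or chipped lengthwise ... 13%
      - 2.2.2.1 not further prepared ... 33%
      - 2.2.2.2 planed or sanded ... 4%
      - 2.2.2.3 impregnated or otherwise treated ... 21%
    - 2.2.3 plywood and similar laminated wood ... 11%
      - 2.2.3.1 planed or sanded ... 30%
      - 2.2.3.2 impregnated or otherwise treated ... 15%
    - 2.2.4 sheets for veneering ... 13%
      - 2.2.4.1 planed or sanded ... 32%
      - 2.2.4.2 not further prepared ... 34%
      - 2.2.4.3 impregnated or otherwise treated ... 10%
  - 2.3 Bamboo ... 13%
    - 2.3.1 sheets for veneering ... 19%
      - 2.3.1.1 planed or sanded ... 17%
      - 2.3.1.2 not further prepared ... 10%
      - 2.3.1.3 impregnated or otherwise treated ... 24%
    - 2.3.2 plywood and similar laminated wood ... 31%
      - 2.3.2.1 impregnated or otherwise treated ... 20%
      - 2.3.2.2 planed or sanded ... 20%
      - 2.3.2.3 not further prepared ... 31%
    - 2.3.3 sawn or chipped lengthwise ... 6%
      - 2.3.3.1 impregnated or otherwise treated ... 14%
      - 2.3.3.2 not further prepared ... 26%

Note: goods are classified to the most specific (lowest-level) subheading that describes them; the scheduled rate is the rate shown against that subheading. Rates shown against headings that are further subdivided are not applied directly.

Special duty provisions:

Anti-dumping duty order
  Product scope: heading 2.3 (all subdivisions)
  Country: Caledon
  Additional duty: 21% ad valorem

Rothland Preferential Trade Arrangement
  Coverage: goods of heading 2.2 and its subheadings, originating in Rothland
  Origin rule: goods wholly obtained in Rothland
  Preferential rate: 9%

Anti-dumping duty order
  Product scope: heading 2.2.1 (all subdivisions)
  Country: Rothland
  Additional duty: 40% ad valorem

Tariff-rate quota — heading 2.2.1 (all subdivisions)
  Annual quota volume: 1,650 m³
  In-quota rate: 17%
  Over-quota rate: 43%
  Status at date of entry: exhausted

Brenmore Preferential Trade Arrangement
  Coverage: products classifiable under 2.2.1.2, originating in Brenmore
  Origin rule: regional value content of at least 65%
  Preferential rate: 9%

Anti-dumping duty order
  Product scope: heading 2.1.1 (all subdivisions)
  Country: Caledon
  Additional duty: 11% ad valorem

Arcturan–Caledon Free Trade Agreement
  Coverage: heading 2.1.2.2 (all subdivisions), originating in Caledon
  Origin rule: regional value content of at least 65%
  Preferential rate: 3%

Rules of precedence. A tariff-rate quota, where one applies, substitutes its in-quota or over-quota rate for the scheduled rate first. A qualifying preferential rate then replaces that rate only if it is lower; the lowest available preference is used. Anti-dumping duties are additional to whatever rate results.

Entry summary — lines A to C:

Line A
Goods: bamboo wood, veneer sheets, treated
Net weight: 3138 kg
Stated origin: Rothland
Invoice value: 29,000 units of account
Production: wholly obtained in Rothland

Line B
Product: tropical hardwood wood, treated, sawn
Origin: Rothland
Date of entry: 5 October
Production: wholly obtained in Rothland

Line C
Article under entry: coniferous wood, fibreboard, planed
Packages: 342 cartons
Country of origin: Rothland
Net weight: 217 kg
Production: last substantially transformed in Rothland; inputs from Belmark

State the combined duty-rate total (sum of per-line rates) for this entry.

143%

Line A: bamboo → 2.3; veneer sheets → 2.3.1; treated → 2.3.1.3. Scheduled 24%. Rothland agreement on 2.2: 2.3.1.3 not covered. → 24%.
Line B: tropical hardwood → 2.1; sawn → 2.1.2; treated → 2.1.2.1. Scheduled 36%. Rothland agreement on 2.2: 2.1.2.1 not covered. → 36%.
Line C: coniferous → 2.2; fibreboard → 2.2.1; planed → 2.2.1.2. Scheduled 16%. quota on 2.2.1 exhausted → over-quota 43%; Rothland agreement on 2.2: not wholly obtained; anti-dumping (Rothland, 2.2.1): +40%; total 43% + 40% = 83%. → 83%.
Sum: 24% + 36% + 83% = 143%.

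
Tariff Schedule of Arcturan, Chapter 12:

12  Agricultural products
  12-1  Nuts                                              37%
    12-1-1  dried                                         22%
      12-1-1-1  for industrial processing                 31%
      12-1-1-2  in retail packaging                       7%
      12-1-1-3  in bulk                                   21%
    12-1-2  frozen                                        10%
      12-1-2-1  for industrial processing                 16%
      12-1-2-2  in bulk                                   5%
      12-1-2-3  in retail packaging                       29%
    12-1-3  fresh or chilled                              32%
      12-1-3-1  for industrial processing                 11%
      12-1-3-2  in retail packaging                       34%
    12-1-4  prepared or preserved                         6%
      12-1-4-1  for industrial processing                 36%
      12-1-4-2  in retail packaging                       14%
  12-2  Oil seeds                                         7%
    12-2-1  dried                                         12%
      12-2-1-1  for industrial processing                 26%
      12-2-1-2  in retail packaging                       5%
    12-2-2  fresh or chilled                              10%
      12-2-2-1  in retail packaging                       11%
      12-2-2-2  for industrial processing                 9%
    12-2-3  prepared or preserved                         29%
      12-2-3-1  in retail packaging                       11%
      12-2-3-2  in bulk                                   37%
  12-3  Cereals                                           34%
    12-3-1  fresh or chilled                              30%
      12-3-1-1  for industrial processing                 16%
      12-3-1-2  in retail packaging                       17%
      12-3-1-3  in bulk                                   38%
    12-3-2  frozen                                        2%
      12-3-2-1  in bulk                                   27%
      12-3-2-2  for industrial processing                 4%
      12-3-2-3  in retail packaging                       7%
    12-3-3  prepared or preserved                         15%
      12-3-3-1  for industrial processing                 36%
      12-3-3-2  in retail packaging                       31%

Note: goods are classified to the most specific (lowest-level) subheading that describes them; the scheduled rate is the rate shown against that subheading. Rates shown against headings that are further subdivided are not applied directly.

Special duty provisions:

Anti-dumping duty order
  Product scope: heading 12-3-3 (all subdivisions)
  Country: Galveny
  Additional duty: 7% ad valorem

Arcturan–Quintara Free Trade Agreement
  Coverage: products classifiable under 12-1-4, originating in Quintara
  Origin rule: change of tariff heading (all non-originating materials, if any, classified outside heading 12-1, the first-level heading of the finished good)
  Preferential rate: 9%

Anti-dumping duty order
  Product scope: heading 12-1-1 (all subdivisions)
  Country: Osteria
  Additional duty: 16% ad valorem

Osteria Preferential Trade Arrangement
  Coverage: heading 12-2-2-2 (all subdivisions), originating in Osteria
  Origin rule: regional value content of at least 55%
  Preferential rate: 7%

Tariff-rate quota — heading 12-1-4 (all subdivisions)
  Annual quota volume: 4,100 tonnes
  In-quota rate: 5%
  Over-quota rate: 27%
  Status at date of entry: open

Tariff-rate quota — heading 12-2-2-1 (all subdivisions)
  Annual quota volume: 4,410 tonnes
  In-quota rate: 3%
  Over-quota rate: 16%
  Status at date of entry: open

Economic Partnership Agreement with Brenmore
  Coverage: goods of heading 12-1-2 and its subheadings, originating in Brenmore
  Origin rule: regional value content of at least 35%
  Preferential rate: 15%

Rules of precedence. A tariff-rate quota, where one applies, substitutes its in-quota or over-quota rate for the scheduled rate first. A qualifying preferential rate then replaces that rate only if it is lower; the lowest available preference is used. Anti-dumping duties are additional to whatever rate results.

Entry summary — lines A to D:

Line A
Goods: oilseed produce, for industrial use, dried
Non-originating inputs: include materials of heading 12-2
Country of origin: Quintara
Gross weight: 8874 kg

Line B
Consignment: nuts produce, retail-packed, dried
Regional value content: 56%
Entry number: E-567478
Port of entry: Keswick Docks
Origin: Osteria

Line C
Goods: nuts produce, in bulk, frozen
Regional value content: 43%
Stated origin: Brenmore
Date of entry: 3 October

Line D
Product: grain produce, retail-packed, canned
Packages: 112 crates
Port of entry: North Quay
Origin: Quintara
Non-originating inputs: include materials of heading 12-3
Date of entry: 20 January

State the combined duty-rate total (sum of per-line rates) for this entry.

85%

Line A: oilseed → 12-2; dried → 12-2-1; for industrial use → 12-2-1-1. Scheduled 26%. Quintara agreement on 12-1-4: 12-2-1-1 not covered. → 26%.
Line B: nuts → 12-1; dried → 12-1-1; retail-packed → 12-1-1-2. Scheduled 7%. Osteria agreement on 12-2-2-2: 12-1-1-2 not covered; anti-dumping (Osteria, 12-1-1): +16%; total 7% + 16% = 23%. → 23%.
Line C: nuts → 12-1; frozen → 12-1-2; in bulk → 12-1-2-2. Scheduled 5%. Brenmore agreement on 12-1-2: RVC ≥ 35% → 15% available; preference 15% not lower than 5% → no reduction. → 5%.
Line D: grain → 12-3; canned → 12-3-3; retail-packed → 12-3-3-2. Scheduled 31%. Quintara agreement on 12-1-4: 12-3-3-2 not covered. → 31%.
Sum: 26% + 23% + 5% + 31% = 85%.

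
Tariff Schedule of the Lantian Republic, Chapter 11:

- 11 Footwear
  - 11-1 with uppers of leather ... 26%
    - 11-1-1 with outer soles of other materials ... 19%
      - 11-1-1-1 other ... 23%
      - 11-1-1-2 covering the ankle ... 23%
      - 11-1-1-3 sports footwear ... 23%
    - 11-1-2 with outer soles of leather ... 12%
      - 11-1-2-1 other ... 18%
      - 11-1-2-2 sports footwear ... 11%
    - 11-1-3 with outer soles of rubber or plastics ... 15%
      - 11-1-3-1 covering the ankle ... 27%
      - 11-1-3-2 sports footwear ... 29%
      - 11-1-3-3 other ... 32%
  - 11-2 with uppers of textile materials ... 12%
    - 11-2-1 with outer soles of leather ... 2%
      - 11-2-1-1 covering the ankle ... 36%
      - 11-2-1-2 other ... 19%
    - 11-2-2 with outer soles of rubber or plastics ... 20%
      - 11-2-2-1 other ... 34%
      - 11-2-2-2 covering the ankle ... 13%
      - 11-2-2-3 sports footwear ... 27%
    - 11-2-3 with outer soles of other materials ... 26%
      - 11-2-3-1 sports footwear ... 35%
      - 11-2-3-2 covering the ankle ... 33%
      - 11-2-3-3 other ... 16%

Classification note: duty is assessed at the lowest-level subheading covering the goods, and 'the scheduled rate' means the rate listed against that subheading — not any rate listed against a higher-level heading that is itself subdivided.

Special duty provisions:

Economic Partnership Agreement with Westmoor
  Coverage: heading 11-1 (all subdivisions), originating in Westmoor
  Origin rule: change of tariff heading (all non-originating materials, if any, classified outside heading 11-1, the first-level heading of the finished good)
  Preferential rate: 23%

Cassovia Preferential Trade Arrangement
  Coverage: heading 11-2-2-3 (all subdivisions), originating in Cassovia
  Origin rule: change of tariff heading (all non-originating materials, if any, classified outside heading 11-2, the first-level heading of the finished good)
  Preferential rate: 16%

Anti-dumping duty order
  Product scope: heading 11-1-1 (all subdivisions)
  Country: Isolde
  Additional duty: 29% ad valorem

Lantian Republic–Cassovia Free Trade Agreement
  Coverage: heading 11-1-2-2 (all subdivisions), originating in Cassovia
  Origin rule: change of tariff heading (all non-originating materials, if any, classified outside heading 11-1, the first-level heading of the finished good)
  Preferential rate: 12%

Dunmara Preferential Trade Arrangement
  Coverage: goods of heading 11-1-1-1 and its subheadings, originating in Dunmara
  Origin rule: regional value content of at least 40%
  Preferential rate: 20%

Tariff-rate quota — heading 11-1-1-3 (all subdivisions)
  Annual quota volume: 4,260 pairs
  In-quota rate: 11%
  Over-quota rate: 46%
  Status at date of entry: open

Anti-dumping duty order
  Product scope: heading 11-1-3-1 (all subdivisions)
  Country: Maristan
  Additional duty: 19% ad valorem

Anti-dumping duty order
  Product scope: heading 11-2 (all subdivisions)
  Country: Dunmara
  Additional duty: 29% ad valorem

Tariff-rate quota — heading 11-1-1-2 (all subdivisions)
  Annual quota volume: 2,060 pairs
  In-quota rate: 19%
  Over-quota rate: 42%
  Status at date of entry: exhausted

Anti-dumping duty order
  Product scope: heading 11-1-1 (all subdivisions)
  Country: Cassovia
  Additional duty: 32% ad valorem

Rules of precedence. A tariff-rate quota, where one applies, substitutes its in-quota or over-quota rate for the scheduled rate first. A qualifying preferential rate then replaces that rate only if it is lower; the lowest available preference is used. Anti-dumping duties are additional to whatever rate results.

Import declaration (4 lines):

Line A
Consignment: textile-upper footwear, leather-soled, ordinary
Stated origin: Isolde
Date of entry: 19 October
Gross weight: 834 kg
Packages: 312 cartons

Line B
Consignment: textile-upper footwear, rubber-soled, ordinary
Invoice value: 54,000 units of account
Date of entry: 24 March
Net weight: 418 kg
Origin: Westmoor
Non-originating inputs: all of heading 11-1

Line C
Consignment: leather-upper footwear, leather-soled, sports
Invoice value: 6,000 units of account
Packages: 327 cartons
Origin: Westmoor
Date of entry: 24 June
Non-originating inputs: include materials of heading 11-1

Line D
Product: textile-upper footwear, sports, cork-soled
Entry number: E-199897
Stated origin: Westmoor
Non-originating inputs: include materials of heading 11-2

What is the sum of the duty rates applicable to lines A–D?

Line A: textile-upper → 11-2; leather-soled → 11-2-1; ordinary → 11-2-1-2. Scheduled 19%. No special measure applies. → 19%.
Line B: textile-upper → 11-2; rubber-soled → 11-2-2; ordinary → 11-2-2-1. Scheduled 34%. Westmoor agreement on 11-1: 11-2-2-1 not covered. → 34%.
Line C: leather-upper → 11-1; leather-soled → 11-1-2; sports → 11-1-2-2. Scheduled 11%. Westmoor agreement on 11-1: CTH not met. → 11%.
Line D: textile-upper → 11-2; cork-soled → 11-2-3; sports → 11-2-3-1. Scheduled 35%. Westmoor agreement on 11-1: 11-2-3-1 not covered. → 35%.
Sum: 19% + 34% + 11% + 35% = 99%.

99%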